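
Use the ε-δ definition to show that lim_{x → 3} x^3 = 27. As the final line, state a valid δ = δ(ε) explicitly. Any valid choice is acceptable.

Let ε > 0 be given. We seek δ > 0 with 0 < |x − 3| < δ ⇒ |x^3 − 27| < ε.
Factor: x^3 − 27 = (x − 3)(x^2 + 3x + 9), so |x^3 − 27| = |x − 3|·|x^2 + 3x + 9|.
Impose δ ≤ 1 so that |x| < 4; then |x^2 + 3x + 9| ≤ 37.
Hence |x^3 − 27| ≤ 37|x − 3|, which is < ε once |x − 3| < ε/37.
Take δ = min(1, ε/37). If 0 < |x − 3| < δ then both bounds hold and |x^3 − 27| ≤ 37|x − 3| < 37·(ε/37) = ε.

δ = min(1, ε/37)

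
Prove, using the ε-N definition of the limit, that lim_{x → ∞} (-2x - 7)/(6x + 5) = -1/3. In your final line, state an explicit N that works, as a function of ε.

N = (8/9)/ε

Suppose ε > 0. We seek N > 0 such that x > N implies |(-2x - 7)/(6x + 5) + 1/3| < ε.
(-2x - 7)/(6x + 5) + 1/3 = (6(-2x - 7) − (-2)(6x + 5)) / (6(6x + 5)) = -32/(6(6x + 5)).
For x > 0 we have 6x + 5 > 6x, so |(-2x - 7)/(6x + 5) + 1/3| = 32/(6(6x + 5)) < 32/(6·6x) = (8/9)/x.
Thus |(-2x - 7)/(6x + 5) + 1/3| < ε whenever x > (8/9)/ε.
Take N = (8/9)/ε. If x > N then |(-2x - 7)/(6x + 5) + 1/3| < (8/9)/x < ε.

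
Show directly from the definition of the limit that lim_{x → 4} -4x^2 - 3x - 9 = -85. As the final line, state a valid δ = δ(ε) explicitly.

Let ε > 0. We want δ > 0 such that 0 < |x − 4| < δ implies |(-4x^2 - 3x - 9) + 85| < ε.
(-4x^2 - 3x - 9) + 85 = -4x^2 - 3x + 76 = (x − 4)(-4x - 19).
So |(-4x^2 - 3x - 9) + 85| = |x − 4|·|-4x - 19|.
Assume first that |x − 4| < 2, so |x| < 6. Then |-4x - 19| ≤ 4·6 + 19 = 43.
Hence |(-4x^2 - 3x - 9) + 85| ≤ 43|x − 4| < ε provided |x − 4| < ε/43.
Choosing δ = min(2, ε/43) ensures both conditions, hence |(-4x^2 - 3x - 9) + 85| < ε.

δ = min(2, ε/43)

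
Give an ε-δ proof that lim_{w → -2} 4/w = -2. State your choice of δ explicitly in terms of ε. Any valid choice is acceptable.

Suppose ε > 0. We seek δ > 0 such that 0 < |w + 2| < δ implies |4/w + 2| < ε.
|4/w + 2| = 4·|-2 − w|/(2·|w|) = 4|w + 2|/(2|w|).
Require δ ≤ 1 so that |w| > 2 − 1 = 1, hence 2|w| > 2.
Then |4/w + 2| < 4|w + 2|/2, which is < ε when |w + 2| < (1/2)ε.
Take δ = min(1, (1/2)ε). Then 0 < |w + 2| < δ gives both |w + 2| < 1 and |w + 2| < (1/2)ε, so |4/w + 2| < ε.

δ = min(1, (1/2)ε)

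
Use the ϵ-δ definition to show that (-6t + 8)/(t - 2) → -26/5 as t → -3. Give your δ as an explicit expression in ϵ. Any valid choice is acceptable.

Let ϵ > 0. We want δ > 0 with 0 < |t + 3| < δ ⇒ |(-6t + 8)/(t - 2) + 26/5| < ϵ.
Combining over a common denominator, (-6t + 8)/(t - 2) + 26/5 = [(-6t + 8)·(-5) − 26·(t - 2)] / [(-5)·(t - 2)] = 4(t + 3) / ((-5)(t - 2)).
So |(-6t + 8)/(t - 2) + 26/5| = 4|t + 3| / (5·|t − 2|).
Restrict δ ≤ 5/2. Then |t + 3| < 5/2 gives |t − 2| = |(t + 3) + (-5)| ≥ 5 − 5/2 = 5/2.
Hence |(-6t + 8)/(t - 2) + 26/5| < 4|t + 3|/(5·(5/2)) = (8/25)|t + 3|, which is < ϵ once |t + 3| < (25/8)ϵ.
Take δ = min(5/2, (25/8)ϵ). Then 0 < |t + 3| < δ forces both bounds, so |(-6t + 8)/(t - 2) + 26/5| < ϵ.

δ = min(5/2, (25/8)ϵ)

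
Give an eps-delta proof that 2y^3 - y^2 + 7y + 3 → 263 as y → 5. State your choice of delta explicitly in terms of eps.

Fix eps > 0. We want delta > 0 such that 0 < |y − 5| < delta implies |(2y^3 - y^2 + 7y + 3) − 263| < eps.
(2y^3 - y^2 + 7y + 3) − 263 = 2y^3 - y^2 + 7y - 260 = (y − 5)(2y^2 + 9y + 52).
So |(2y^3 - y^2 + 7y + 3) − 263| = |y − 5|·|2y^2 + 9y + 52|.
Assume first that |y − 5| < 1, so |y| < 6. Then |2y^2 + 9y + 52| ≤ 2·6^2 + 9·6 + 52 = 178.
Hence |(2y^3 - y^2 + 7y + 3) − 263| ≤ 178|y − 5| < eps provided |y − 5| < eps/178.
Choosing delta = min(1, eps/178) ensures both conditions, hence |(2y^3 - y^2 + 7y + 3) − 263| < eps.

delta = min(1, eps/178)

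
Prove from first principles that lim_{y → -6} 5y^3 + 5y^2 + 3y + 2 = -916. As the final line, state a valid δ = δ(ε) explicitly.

Let ε > 0 be given. We want δ > 0 such that 0 < |y + 6| < δ implies |(5y^3 + 5y^2 + 3y + 2) + 916| < ε.
(5y^3 + 5y^2 + 3y + 2) + 916 = 5y^3 + 5y^2 + 3y + 918 = (y + 6)(5y^2 - 25y + 153).
So |(5y^3 + 5y^2 + 3y + 2) + 916| = |y + 6|·|5y^2 - 25y + 153|.
Assume first that |y + 6| < 1, so |y| < 7. Then |5y^2 - 25y + 153| ≤ 5·7^2 + 25·7 + 153 = 573.
Hence |(5y^3 + 5y^2 + 3y + 2) + 916| ≤ 573|y + 6| < ε provided |y + 6| < ε/573.
Choosing δ = min(1, ε/573) ensures both conditions, hence |(5y^3 + 5y^2 + 3y + 2) + 916| < ε.

δ = min(1, ε/573)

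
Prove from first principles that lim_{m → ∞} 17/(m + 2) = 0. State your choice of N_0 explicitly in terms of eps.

Fix eps > 0. For m ≥ 1, |17/(m + 2) − 0| = 17/(m + 2) ≤ 17/m.
We need 17/m < eps, i.e. m > 17/eps.
Take N_0 = 17/eps. If m > N_0 then |17/(m + 2)| ≤ 17/m < eps.

N_0 = 17/eps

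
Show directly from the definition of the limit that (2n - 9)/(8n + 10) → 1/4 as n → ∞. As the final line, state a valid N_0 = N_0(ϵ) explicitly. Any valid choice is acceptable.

Let ϵ > 0. For n ≥ 1, |(2n - 9)/(8n + 10) − (1/4)| = |-92|/(8(8n + 10)) = 92/(8(8n + 10)).
Since 8n + 10 ≥ 8n for n ≥ 1, this is ≤ 92/(8·8n) = (23/16)/n.
So |(2n - 9)/(8n + 10) − (1/4)| < ϵ whenever n > (23/16)/ϵ.
Take N_0 = (23/16)/ϵ. If n > N_0 then |(2n - 9)/(8n + 10) − (1/4)| ≤ (23/16)/n < ϵ.

N_0 = (23/16)/ϵ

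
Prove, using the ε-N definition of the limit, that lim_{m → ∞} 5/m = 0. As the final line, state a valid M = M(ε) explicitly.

Let ε > 0 be given. For m ≥ 1, |5/m − 0| = 5/(m) ≤ 5/m.
We need 5/m < ε, i.e. m > 5/ε.
Take M = 5/ε. If m > M then |5/m| ≤ 5/m < ε.

M = 5/ε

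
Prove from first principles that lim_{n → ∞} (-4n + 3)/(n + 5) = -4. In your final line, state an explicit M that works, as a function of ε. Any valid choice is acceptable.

Let ε > 0 be given. For n ≥ 1, |(-4n + 3)/(n + 5) + 4| = |23|/((n + 5)) = 23/((n + 5)).
Since n + 5 ≥ n for n ≥ 1, this is ≤ 23/(n) = 23/n.
So |(-4n + 3)/(n + 5) + 4| < ε whenever n > 23/ε.
Take M = 23/ε. If n > M then |(-4n + 3)/(n + 5) + 4| ≤ 23/n < ε.

M = 23/ε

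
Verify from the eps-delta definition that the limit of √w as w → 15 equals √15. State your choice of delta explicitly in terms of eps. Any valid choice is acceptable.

delta = min(15, √15·eps)

Let eps > 0. We want delta > 0 such that 0 < |w − 15| < delta implies |√w − √15| < eps.
Rationalise: √w − √15 = (w − 15)/(√w + √15), so |√w − √15| = |w − 15|/(√w + √15).
Restrict delta ≤ 15 so that |w − 15| < 15 forces w > 0, and then √w + √15 > √15.
Hence |√w − √15| < |w − 15|/√15, which is < eps once |w − 15| < √15·eps.
Take delta = min(15, √15·eps). If 0 < |w − 15| < delta then w > 0 and |√w − √15| < |w − 15|/√15 < eps.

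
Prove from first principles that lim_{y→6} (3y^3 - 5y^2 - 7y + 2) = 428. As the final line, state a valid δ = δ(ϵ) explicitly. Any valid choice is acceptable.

Let ϵ > 0. We want δ > 0 such that 0 < |y − 6| < δ implies |(3y^3 - 5y^2 - 7y + 2) − 428| < ϵ.
(3y^3 - 5y^2 - 7y + 2) − 428 = 3y^3 - 5y^2 - 7y - 426 = (y − 6)(3y^2 + 13y + 71).
So |(3y^3 - 5y^2 - 7y + 2) − 428| = |y − 6|·|3y^2 + 13y + 71|.
Assume first that |y − 6| < 1, so |y| < 7. Then |3y^2 + 13y + 71| ≤ 3·7^2 + 13·7 + 71 = 309.
Hence |(3y^3 - 5y^2 - 7y + 2) − 428| ≤ 309|y − 6| < ϵ provided |y − 6| < ϵ/309.
Choosing δ = min(1, ϵ/309) ensures both conditions, hence |(3y^3 - 5y^2 - 7y + 2) − 428| < ϵ.

δ = min(1, ϵ/309)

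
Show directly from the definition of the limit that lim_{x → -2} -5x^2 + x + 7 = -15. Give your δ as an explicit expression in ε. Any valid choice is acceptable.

δ = min(1, ε/26)

Let ε > 0 be given. We want δ > 0 such that 0 < |x + 2| < δ implies |(-5x^2 + x + 7) + 15| < ε.
(-5x^2 + x + 7) + 15 = -5x^2 + x + 22 = (x + 2)(-5x + 11).
So |(-5x^2 + x + 7) + 15| = |x + 2|·|-5x + 11|.
Require δ ≤ 1. Then |x + 2| < 1 gives |x| < 3, and by the triangle inequality |-5x + 11| ≤ 5·3 + 11 = 26.
Hence |(-5x^2 + x + 7) + 15| ≤ 26|x + 2| < ε provided |x + 2| < ε/26.
Choosing δ = min(1, ε/26) ensures both conditions, hence |(-5x^2 + x + 7) + 15| < ε.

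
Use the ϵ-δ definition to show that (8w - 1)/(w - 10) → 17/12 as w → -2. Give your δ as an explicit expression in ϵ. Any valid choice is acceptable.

Let ϵ > 0. We want δ > 0 with 0 < |w + 2| < δ ⇒ |(8w - 1)/(w - 10) − (17/12)| < ϵ.
Combining over a common denominator, (8w - 1)/(w - 10) − (17/12) = [(8w - 1)·(-12) − (-17)·(w - 10)] / [(-12)·(w - 10)] = -79(w + 2) / ((-12)(w - 10)).
So |(8w - 1)/(w - 10) − (17/12)| = 79|w + 2| / (12·|w − 10|).
Restrict δ ≤ 6. Then |w + 2| < 6 gives |w − 10| = |(w + 2) + (-12)| ≥ 12 − 6 = 6.
Hence |(8w - 1)/(w - 10) − (17/12)| < 79|w + 2|/(12·6) = (79/72)|w + 2|, which is < ϵ once |w + 2| < (72/79)ϵ.
Take δ = min(6, (72/79)ϵ). Then 0 < |w + 2| < δ forces both bounds, so |(8w - 1)/(w - 10) − (17/12)| < ϵ.

δ = min(6, (72/79)ϵ)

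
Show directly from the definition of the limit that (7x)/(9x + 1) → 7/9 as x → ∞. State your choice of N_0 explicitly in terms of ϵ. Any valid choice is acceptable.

N_0 = (7/81)/ϵ

Let ϵ > 0 be given. We seek N_0 > 0 such that x > N_0 implies |(7x)/(9x + 1) − (7/9)| < ϵ.
(7x)/(9x + 1) − (7/9) = (9(7x) − 7(9x + 1)) / (9(9x + 1)) = -7/(9(9x + 1)).
For x > 0 we have 9x + 1 > 9x, so |(7x)/(9x + 1) − (7/9)| = 7/(9(9x + 1)) < 7/(9·9x) = (7/81)/x.
Thus |(7x)/(9x + 1) − (7/9)| < ϵ whenever x > (7/81)/ϵ.
Take N_0 = (7/81)/ϵ. If x > N_0 then |(7x)/(9x + 1) − (7/9)| < (7/81)/x < ϵ.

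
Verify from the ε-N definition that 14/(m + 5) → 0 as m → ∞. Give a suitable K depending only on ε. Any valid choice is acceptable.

Let ε > 0. For m ≥ 1, |14/(m + 5) − 0| = 14/(m + 5) ≤ 14/m.
We need 14/m < ε, i.e. m > 14/ε.
Take K = 14/ε. If m > K then |14/(m + 5)| ≤ 14/m < ε.

K = 14/ε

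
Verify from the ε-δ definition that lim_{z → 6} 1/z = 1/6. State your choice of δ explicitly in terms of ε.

δ = min(3, 18ε)

Fix ε > 0. We seek δ > 0 such that 0 < |z − 6| < δ implies |1/z − (1/6)| < ε.
|1/z − (1/6)| = |6 − z|/(6·|z|) = |z − 6|/(6|z|).
Require δ ≤ 3 so that |z| > 6 − 3 = 3, hence 6|z| > 18.
Then |1/z − (1/6)| < |z − 6|/18, which is < ε when |z − 6| < 18ε.
Take δ = min(3, 18ε). Then 0 < |z − 6| < δ gives both |z − 6| < 3 and |z − 6| < 18ε, so |1/z − (1/6)| < ε.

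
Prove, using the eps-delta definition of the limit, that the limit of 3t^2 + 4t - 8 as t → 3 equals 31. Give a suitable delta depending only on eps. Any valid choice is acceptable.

delta = min(1, eps/25)

Let eps > 0 be given. We want delta > 0 such that 0 < |t − 3| < delta implies |(3t^2 + 4t - 8) − 31| < eps.
(3t^2 + 4t - 8) − 31 = 3t^2 + 4t - 39 = (t − 3)(3t + 13).
So |(3t^2 + 4t - 8) − 31| = |t − 3|·|3t + 13|.
Assume first that |t − 3| < 1, so |t| < 4. Then |3t + 13| ≤ 3·4 + 13 = 25.
Hence |(3t^2 + 4t - 8) − 31| ≤ 25|t − 3| < eps provided |t − 3| < eps/25.
Choosing delta = min(1, eps/25) ensures both conditions, hence |(3t^2 + 4t - 8) − 31| < eps.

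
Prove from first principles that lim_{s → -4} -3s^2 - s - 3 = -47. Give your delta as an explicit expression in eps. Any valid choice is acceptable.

delta = min(2, eps/29)

Let eps > 0. We want delta > 0 such that 0 < |s + 4| < delta implies |(-3s^2 - s - 3) + 47| < eps.
(-3s^2 - s - 3) + 47 = -3s^2 - s + 44 = (s + 4)(-3s + 11).
So |(-3s^2 - s - 3) + 47| = |s + 4|·|-3s + 11|.
Require delta ≤ 2. Then |s + 4| < 2 gives |s| < 6, and by the triangle inequality |-3s + 11| ≤ 3·6 + 11 = 29.
Hence |(-3s^2 - s - 3) + 47| ≤ 29|s + 4| < eps provided |s + 4| < eps/29.
Choosing delta = min(2, eps/29) ensures both conditions, hence |(-3s^2 - s - 3) + 47| < eps.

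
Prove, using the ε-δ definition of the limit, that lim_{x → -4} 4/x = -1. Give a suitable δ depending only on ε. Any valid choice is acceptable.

δ = min(2, 2ε)

Fix ε > 0. We seek δ > 0 such that 0 < |x + 4| < δ implies |4/x + 1| < ε.
|4/x + 1| = 4·|-4 − x|/(4·|x|) = 4|x + 4|/(4|x|).
Restrict δ ≤ 2. Then |x + 4| < 2 gives |x| > 2, so 4|x| > 8.
Then |4/x + 1| < 4|x + 4|/8, which is < ε when |x + 4| < 2ε.
Take δ = min(2, 2ε). Then 0 < |x + 4| < δ gives both |x + 4| < 2 and |x + 4| < 2ε, so |4/x + 1| < ε.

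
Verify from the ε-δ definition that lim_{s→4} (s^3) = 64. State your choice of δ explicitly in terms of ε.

Let ε > 0. We seek δ > 0 with 0 < |s − 4| < δ ⇒ |s^3 − 64| < ε.
Factor: s^3 − 64 = (s − 4)(s^2 + 4s + 16), so |s^3 − 64| = |s − 4|·|s^2 + 4s + 16|.
Impose δ ≤ 1 so that |s| < 5; then |s^2 + 4s + 16| ≤ 61.
Hence |s^3 − 64| ≤ 61|s − 4|, which is < ε once |s − 4| < ε/61.
Take δ = min(1, ε/61). If 0 < |s − 4| < δ then both bounds hold and |s^3 − 64| ≤ 61|s − 4| < 61·(ε/61) = ε.

δ = min(1, ε/61)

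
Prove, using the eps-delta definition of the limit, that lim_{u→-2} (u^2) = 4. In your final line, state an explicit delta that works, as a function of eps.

delta = min(2, eps/6)

Let eps > 0. We seek delta > 0 with 0 < |u + 2| < delta ⇒ |u^2 − 4| < eps.
Factor: u^2 − 4 = (u + 2)(u - 2), so |u^2 − 4| = |u + 2|·|u - 2|.
Restrict delta ≤ 2. Then |u + 2| < 2 gives |u| < 4, so by the triangle inequality |u - 2| ≤ 4 + 2 = 6.
Hence |u^2 − 4| ≤ 6|u + 2|, which is < eps once |u + 2| < eps/6.
Take delta = min(2, eps/6). If 0 < |u + 2| < delta then both bounds hold and |u^2 − 4| ≤ 6|u + 2| < 6·(eps/6) = eps.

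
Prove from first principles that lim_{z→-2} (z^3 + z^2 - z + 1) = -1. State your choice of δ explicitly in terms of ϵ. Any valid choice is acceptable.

Let ϵ > 0 be given. We want δ > 0 such that 0 < |z + 2| < δ implies |(z^3 + z^2 - z + 1) + 1| < ϵ.
(z^3 + z^2 - z + 1) + 1 = z^3 + z^2 - z + 2 = (z + 2)(z^2 - z + 1).
So |(z^3 + z^2 - z + 1) + 1| = |z + 2|·|z^2 - z + 1|.
Require δ ≤ 1. Then |z + 2| < 1 gives |z| < 3, and by the triangle inequality |z^2 - z + 1| ≤ 3^2 + 3 + 1 = 13.
Hence |(z^3 + z^2 - z + 1) + 1| ≤ 13|z + 2| < ϵ provided |z + 2| < ϵ/13.
Choosing δ = min(1, ϵ/13) ensures both conditions, hence |(z^3 + z^2 - z + 1) + 1| < ϵ.

δ = min(1, ϵ/13)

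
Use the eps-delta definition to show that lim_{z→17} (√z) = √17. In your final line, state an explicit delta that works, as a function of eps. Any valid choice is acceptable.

Let eps > 0 be given. We want delta > 0 such that 0 < |z − 17| < delta implies |√z − √17| < eps.
Rationalise: √z − √17 = (z − 17)/(√z + √17), so |√z − √17| = |z − 17|/(√z + √17).
Restrict delta ≤ 17 so that |z − 17| < 17 forces z > 0, and then √z + √17 > √17.
Hence |√z − √17| < |z − 17|/√17, which is < eps once |z − 17| < √17·eps.
Take delta = min(17, √17·eps). If 0 < |z − 17| < delta then z > 0 and |√z − √17| < |z − 17|/√17 < eps.

delta = min(17, √17·eps)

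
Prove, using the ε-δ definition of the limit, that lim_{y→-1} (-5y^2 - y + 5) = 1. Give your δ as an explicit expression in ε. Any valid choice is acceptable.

Suppose ε > 0. We want δ > 0 such that 0 < |y + 1| < δ implies |(-5y^2 - y + 5) − 1| < ε.
(-5y^2 - y + 5) − 1 = -5y^2 - y + 4 = (y + 1)(-5y + 4).
So |(-5y^2 - y + 5) − 1| = |y + 1|·|-5y + 4|.
Assume first that |y + 1| < 2, so |y| < 3. Then |-5y + 4| ≤ 5·3 + 4 = 19.
Hence |(-5y^2 - y + 5) − 1| ≤ 19|y + 1| < ε provided |y + 1| < ε/19.
Take δ = min(2, ε/19). Then 0 < |y + 1| < δ gives both |y + 1| < 2 and |y + 1| < ε/19, so |(-5y^2 - y + 5) − 1| < ε.

δ = min(2, ε/19)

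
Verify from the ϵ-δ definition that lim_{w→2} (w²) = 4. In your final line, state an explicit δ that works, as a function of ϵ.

δ = min(1, ϵ/5)

Let ϵ > 0 be given. We seek δ > 0 with 0 < |w − 2| < δ ⇒ |w² − 4| < ϵ.
Factor: w² − 4 = (w − 2)(w + 2), so |w² − 4| = |w − 2|·|w + 2|.
Impose δ ≤ 1 so that |w| < 3; then |w + 2| ≤ 5.
Hence |w² − 4| ≤ 5|w − 2|, which is < ϵ once |w − 2| < ϵ/5.
Take δ = min(1, ϵ/5). If 0 < |w − 2| < δ then both bounds hold and |w² − 4| ≤ 5|w − 2| < 5·(ϵ/5) = ϵ.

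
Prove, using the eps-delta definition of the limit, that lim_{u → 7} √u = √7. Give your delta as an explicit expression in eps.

Let eps > 0 be given. We want delta > 0 such that 0 < |u − 7| < delta implies |√u − √7| < eps.
Rationalise: √u − √7 = (u − 7)/(√u + √7), so |√u − √7| = |u − 7|/(√u + √7).
Restrict delta ≤ 7 so that |u − 7| < 7 forces u > 0, and then √u + √7 > √7.
Hence |√u − √7| < |u − 7|/√7, which is < eps once |u − 7| < √7·eps.
Take delta = min(7, √7·eps). If 0 < |u − 7| < delta then u > 0 and |√u − √7| < |u − 7|/√7 < eps.

delta = min(7, √7·eps)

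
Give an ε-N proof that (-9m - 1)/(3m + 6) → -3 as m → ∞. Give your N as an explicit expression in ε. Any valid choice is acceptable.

N = (17/3)/ε

Fix ε > 0. For m ≥ 1, |(-9m - 1)/(3m + 6) + 3| = |51|/(3(3m + 6)) = 51/(3(3m + 6)).
Since 3m + 6 ≥ 3m for m ≥ 1, this is ≤ 51/(3·3m) = (17/3)/m.
So |(-9m - 1)/(3m + 6) + 3| < ε whenever m > (17/3)/ε.
Take N = (17/3)/ε. If m > N then |(-9m - 1)/(3m + 6) + 3| ≤ (17/3)/m < ε.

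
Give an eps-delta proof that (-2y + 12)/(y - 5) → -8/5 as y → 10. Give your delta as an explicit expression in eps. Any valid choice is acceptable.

delta = min(5/2, (25/4)eps)

Let eps > 0 be given. We want delta > 0 with 0 < |y − 10| < delta ⇒ |(-2y + 12)/(y - 5) + 8/5| < eps.
Combining over a common denominator, (-2y + 12)/(y - 5) + 8/5 = [(-2y + 12)·5 − (-8)·(y - 5)] / [5·(y - 5)] = -2(y − 10) / (5(y - 5)).
So |(-2y + 12)/(y - 5) + 8/5| = 2|y − 10| / (5·|y − 5|).
Restrict delta ≤ 5/2. Then |y − 10| < 5/2 gives |y − 5| = |(y − 10) + 5| ≥ 5 − 5/2 = 5/2.
Hence |(-2y + 12)/(y - 5) + 8/5| < 2|y − 10|/(5·(5/2)) = (4/25)|y − 10|, which is < eps once |y − 10| < (25/4)eps.
Take delta = min(5/2, (25/4)eps). Then 0 < |y − 10| < delta forces both bounds, so |(-2y + 12)/(y - 5) + 8/5| < eps.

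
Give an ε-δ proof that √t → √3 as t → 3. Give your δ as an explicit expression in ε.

δ = min(3, √3·ε)

Fix ε > 0. We want δ > 0 such that 0 < |t − 3| < δ implies |√t − √3| < ε.
Rationalise: √t − √3 = (t − 3)/(√t + √3), so |√t − √3| = |t − 3|/(√t + √3).
Restrict δ ≤ 3 so that |t − 3| < 3 forces t > 0, and then √t + √3 > √3.
Hence |√t − √3| < |t − 3|/√3, which is < ε once |t − 3| < √3·ε.
Take δ = min(3, √3·ε). If 0 < |t − 3| < δ then t > 0 and |√t − √3| < |t − 3|/√3 < ε.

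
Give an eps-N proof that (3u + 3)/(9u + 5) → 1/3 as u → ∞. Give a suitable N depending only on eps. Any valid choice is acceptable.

N = (4/27)/eps

Let eps > 0 be given. We seek N > 0 such that u > N implies |(3u + 3)/(9u + 5) − (1/3)| < eps.
(3u + 3)/(9u + 5) − (1/3) = (9(3u + 3) − 3(9u + 5)) / (9(9u + 5)) = 12/(9(9u + 5)).
For u > 0 we have 9u + 5 > 9u, so |(3u + 3)/(9u + 5) − (1/3)| = 12/(9(9u + 5)) < 12/(9·9u) = (4/27)/u.
Thus |(3u + 3)/(9u + 5) − (1/3)| < eps whenever u > (4/27)/eps.
Take N = (4/27)/eps. If u > N then |(3u + 3)/(9u + 5) − (1/3)| < (4/27)/u < eps.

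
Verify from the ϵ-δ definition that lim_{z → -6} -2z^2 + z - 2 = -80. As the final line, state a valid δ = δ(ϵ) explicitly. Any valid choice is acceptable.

Let ϵ > 0. We want δ > 0 such that 0 < |z + 6| < δ implies |(-2z^2 + z - 2) + 80| < ϵ.
(-2z^2 + z - 2) + 80 = -2z^2 + z + 78 = (z + 6)(-2z + 13).
So |(-2z^2 + z - 2) + 80| = |z + 6|·|-2z + 13|.
Require δ ≤ 1. Then |z + 6| < 1 gives |z| < 7, and by the triangle inequality |-2z + 13| ≤ 2·7 + 13 = 27.
Hence |(-2z^2 + z - 2) + 80| ≤ 27|z + 6| < ϵ provided |z + 6| < ϵ/27.
Choosing δ = min(1, ϵ/27) ensures both conditions, hence |(-2z^2 + z - 2) + 80| < ϵ.

δ = min(1, ϵ/27)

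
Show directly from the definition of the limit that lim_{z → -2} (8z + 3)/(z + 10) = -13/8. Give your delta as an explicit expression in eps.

delta = min(4, (32/77)eps)

Fix eps > 0. We want delta > 0 with 0 < |z + 2| < delta ⇒ |(8z + 3)/(z + 10) + 13/8| < eps.
Combining over a common denominator, (8z + 3)/(z + 10) + 13/8 = [(8z + 3)·8 − (-13)·(z + 10)] / [8·(z + 10)] = 77(z + 2) / (8(z + 10)).
So |(8z + 3)/(z + 10) + 13/8| = 77|z + 2| / (8·|z + 10|).
Restrict delta ≤ 4. Then |z + 2| < 4 gives |z + 10| = |(z + 2) + 8| ≥ 8 − 4 = 4.
Hence |(8z + 3)/(z + 10) + 13/8| < 77|z + 2|/(8·4) = (77/32)|z + 2|, which is < eps once |z + 2| < (32/77)eps.
Take delta = min(4, (32/77)eps). Then 0 < |z + 2| < delta forces both bounds, so |(8z + 3)/(z + 10) + 13/8| < eps.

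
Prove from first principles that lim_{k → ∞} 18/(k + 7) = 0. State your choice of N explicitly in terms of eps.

N = 18/eps

Let eps > 0. For k ≥ 1, |18/(k + 7) − 0| = 18/(k + 7) ≤ 18/k.
We need 18/k < eps, i.e. k > 18/eps.
Take N = 18/eps. If k > N then |18/(k + 7)| ≤ 18/k < eps.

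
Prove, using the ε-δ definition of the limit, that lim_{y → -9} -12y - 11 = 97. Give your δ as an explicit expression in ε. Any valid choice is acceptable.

δ = ε/12

Let ε > 0. We need δ > 0 so that 0 < |y + 9| < δ implies |(-12y - 11) − 97| < ε.
Since (-12y - 11) − 97 = -12(y + 9), we have |(-12y - 11) − 97| = 12|y + 9|.
So 12|y + 9| < ε exactly when |y + 9| < ε/12.
Take δ = ε/12. If 0 < |y + 9| < δ then |(-12y - 11) − 97| = 12|y + 9| < 12·(ε/12) = ε.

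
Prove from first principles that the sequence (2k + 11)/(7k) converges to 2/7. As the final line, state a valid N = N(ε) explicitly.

Let ε > 0. For k ≥ 1, |(2k + 11)/(7k) − (2/7)| = |77|/(7(7k)) = 77/(7(7k)).
Since 7k ≥ 7k for k ≥ 1, this is ≤ 77/(7·7k) = (11/7)/k.
So |(2k + 11)/(7k) − (2/7)| < ε whenever k > (11/7)/ε.
Take N = (11/7)/ε. If k > N then |(2k + 11)/(7k) − (2/7)| ≤ (11/7)/k < ε.

N = (11/7)/ε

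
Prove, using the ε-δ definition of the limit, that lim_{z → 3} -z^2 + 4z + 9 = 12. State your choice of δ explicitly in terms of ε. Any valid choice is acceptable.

δ = min(1, ε/5)

Let ε > 0 be given. We want δ > 0 such that 0 < |z − 3| < δ implies |(-z^2 + 4z + 9) − 12| < ε.
(-z^2 + 4z + 9) − 12 = -z^2 + 4z - 3 = (z − 3)(-z + 1).
So |(-z^2 + 4z + 9) − 12| = |z − 3|·|-z + 1|.
Require δ ≤ 1. Then |z − 3| < 1 gives |z| < 4, and by the triangle inequality |-z + 1| ≤ 4 + 1 = 5.
Hence |(-z^2 + 4z + 9) − 12| ≤ 5|z − 3| < ε provided |z − 3| < ε/5.
Choosing δ = min(1, ε/5) ensures both conditions, hence |(-z^2 + 4z + 9) − 12| < ε.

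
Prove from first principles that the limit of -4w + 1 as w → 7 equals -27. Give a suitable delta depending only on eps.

Let eps > 0. We need delta > 0 so that 0 < |w − 7| < delta implies |(-4w + 1) + 27| < eps.
|(-4w + 1) + 27| = |-4w + 28| = 4|w − 7|.
Thus it suffices that |w − 7| < eps/4.
Choosing delta = eps/4 gives |(-4w + 1) + 27| = 4|w − 7| < eps whenever |w − 7| < delta.

delta = eps/4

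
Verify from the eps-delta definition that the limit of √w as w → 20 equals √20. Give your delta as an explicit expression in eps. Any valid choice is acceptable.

Fix eps > 0. We want delta > 0 such that 0 < |w − 20| < delta implies |√w − √20| < eps.
Multiplying by the conjugate, |√w − √20| = |w − 20|/(√w + √20).
Restrict delta ≤ 20 so that |w − 20| < 20 forces w > 0, and then √w + √20 > √20.
Hence |√w − √20| < |w − 20|/√20, which is < eps once |w − 20| < √20·eps.
Take delta = min(20, √20·eps). If 0 < |w − 20| < delta then w > 0 and |√w − √20| < |w − 20|/√20 < eps.

delta = min(20, √20·eps)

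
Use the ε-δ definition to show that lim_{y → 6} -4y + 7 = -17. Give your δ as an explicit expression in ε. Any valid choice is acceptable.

δ = ε/4

Let ε > 0 be given. We need δ > 0 so that 0 < |y − 6| < δ implies |(-4y + 7) + 17| < ε.
|(-4y + 7) + 17| = |-4y + 24| = 4|y − 6|.
Thus it suffices that |y − 6| < ε/4.
Choosing δ = ε/4 gives |(-4y + 7) + 17| = 4|y − 6| < ε whenever |y − 6| < δ.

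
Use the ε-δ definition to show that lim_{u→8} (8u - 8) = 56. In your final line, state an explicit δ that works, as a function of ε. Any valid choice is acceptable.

δ = ε/8

Suppose ε > 0. We need δ > 0 so that 0 < |u − 8| < δ implies |(8u - 8) − 56| < ε.
Since (8u - 8) − 56 = 8(u − 8), we have |(8u - 8) − 56| = 8|u − 8|.
Thus it suffices that |u − 8| < ε/8.
Choosing δ = ε/8 gives |(8u - 8) − 56| = 8|u − 8| < ε whenever |u − 8| < δ.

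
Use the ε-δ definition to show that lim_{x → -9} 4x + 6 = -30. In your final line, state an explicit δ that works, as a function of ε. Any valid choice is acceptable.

δ = ε/4

Let ε > 0 be given. We need δ > 0 so that 0 < |x + 9| < δ implies |(4x + 6) + 30| < ε.
Since (4x + 6) + 30 = 4(x + 9), we have |(4x + 6) + 30| = 4|x + 9|.
So 4|x + 9| < ε exactly when |x + 9| < ε/4.
Take δ = ε/4. If 0 < |x + 9| < δ then |(4x + 6) + 30| = 4|x + 9| < 4·(ε/4) = ε.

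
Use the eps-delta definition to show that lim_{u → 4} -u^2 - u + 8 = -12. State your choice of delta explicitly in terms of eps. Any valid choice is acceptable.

Fix eps > 0. We want delta > 0 such that 0 < |u − 4| < delta implies |(-u^2 - u + 8) + 12| < eps.
(-u^2 - u + 8) + 12 = -u^2 - u + 20 = (u − 4)(-u - 5).
So |(-u^2 - u + 8) + 12| = |u − 4|·|-u - 5|.
Require delta ≤ 1. Then |u − 4| < 1 gives |u| < 5, and by the triangle inequality |-u - 5| ≤ 5 + 5 = 10.
Hence |(-u^2 - u + 8) + 12| ≤ 10|u − 4| < eps provided |u − 4| < eps/10.
Take delta = min(1, eps/10). Then 0 < |u − 4| < delta gives both |u − 4| < 1 and |u − 4| < eps/10, so |(-u^2 - u + 8) + 12| < eps.

delta = min(1, eps/10)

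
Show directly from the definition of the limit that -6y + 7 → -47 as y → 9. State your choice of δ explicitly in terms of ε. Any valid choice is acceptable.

δ = ε/6

Let ε > 0 be given. We need δ > 0 so that 0 < |y − 9| < δ implies |(-6y + 7) + 47| < ε.
Since (-6y + 7) + 47 = -6(y − 9), we have |(-6y + 7) + 47| = 6|y − 9|.
So 6|y − 9| < ε exactly when |y − 9| < ε/6.
Take δ = ε/6. If 0 < |y − 9| < δ then |(-6y + 7) + 47| = 6|y − 9| < 6·(ε/6) = ε.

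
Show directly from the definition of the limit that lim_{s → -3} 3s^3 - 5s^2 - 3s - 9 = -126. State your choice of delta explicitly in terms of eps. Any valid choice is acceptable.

Let eps > 0 be given. We want delta > 0 such that 0 < |s + 3| < delta implies |(3s^3 - 5s^2 - 3s - 9) + 126| < eps.
(3s^3 - 5s^2 - 3s - 9) + 126 = 3s^3 - 5s^2 - 3s + 117 = (s + 3)(3s^2 - 14s + 39).
So |(3s^3 - 5s^2 - 3s - 9) + 126| = |s + 3|·|3s^2 - 14s + 39|.
Require delta ≤ 2. Then |s + 3| < 2 gives |s| < 5, and by the triangle inequality |3s^2 - 14s + 39| ≤ 3·5^2 + 14·5 + 39 = 184.
Hence |(3s^3 - 5s^2 - 3s - 9) + 126| ≤ 184|s + 3| < eps provided |s + 3| < eps/184.
Take delta = min(2, eps/184). Then 0 < |s + 3| < delta gives both |s + 3| < 2 and |s + 3| < eps/184, so |(3s^3 - 5s^2 - 3s - 9) + 126| < eps.

delta = min(2, eps/184)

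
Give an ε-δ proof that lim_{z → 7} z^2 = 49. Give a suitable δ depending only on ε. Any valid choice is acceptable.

δ = min(1, ε/15)

Let ε > 0. We seek δ > 0 with 0 < |z − 7| < δ ⇒ |z^2 − 49| < ε.
Factor: z^2 − 49 = (z − 7)(z + 7), so |z^2 − 49| = |z − 7|·|z + 7|.
Restrict δ ≤ 1. Then |z − 7| < 1 gives |z| < 8, so by the triangle inequality |z + 7| ≤ 8 + 7 = 15.
Hence |z^2 − 49| ≤ 15|z − 7|, which is < ε once |z − 7| < ε/15.
Take δ = min(1, ε/15). If 0 < |z − 7| < δ then both bounds hold and |z^2 − 49| ≤ 15|z − 7| < 15·(ε/15) = ε.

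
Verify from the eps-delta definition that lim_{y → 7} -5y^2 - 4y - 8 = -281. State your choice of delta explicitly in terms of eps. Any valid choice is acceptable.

Let eps > 0 be given. We want delta > 0 such that 0 < |y − 7| < delta implies |(-5y^2 - 4y - 8) + 281| < eps.
(-5y^2 - 4y - 8) + 281 = -5y^2 - 4y + 273 = (y − 7)(-5y - 39).
So |(-5y^2 - 4y - 8) + 281| = |y − 7|·|-5y - 39|.
Require delta ≤ 1. Then |y − 7| < 1 gives |y| < 8, and by the triangle inequality |-5y - 39| ≤ 5·8 + 39 = 79.
Hence |(-5y^2 - 4y - 8) + 281| ≤ 79|y − 7| < eps provided |y − 7| < eps/79.
Take delta = min(1, eps/79). Then 0 < |y − 7| < delta gives both |y − 7| < 1 and |y − 7| < eps/79, so |(-5y^2 - 4y - 8) + 281| < eps.

delta = min(1, eps/79)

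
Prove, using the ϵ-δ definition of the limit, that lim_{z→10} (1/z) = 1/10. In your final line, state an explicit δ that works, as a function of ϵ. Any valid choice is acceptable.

δ = min(5, 50ϵ)

Let ϵ > 0 be given. We seek δ > 0 such that 0 < |z − 10| < δ implies |1/z − (1/10)| < ϵ.
|1/z − (1/10)| = |10 − z|/(10·|z|) = |z − 10|/(10|z|).
Restrict δ ≤ 5. Then |z − 10| < 5 gives |z| > 5, so 10|z| > 50.
Then |1/z − (1/10)| < |z − 10|/50, which is < ϵ when |z − 10| < 50ϵ.
Take δ = min(5, 50ϵ). Then 0 < |z − 10| < δ gives both |z − 10| < 5 and |z − 10| < 50ϵ, so |1/z − (1/10)| < ϵ.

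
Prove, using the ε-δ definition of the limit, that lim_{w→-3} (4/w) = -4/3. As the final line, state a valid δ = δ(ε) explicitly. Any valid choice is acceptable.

δ = min(3/2, (9/8)ε)

Let ε > 0 be given. We seek δ > 0 such that 0 < |w + 3| < δ implies |4/w + 4/3| < ε.
|4/w + 4/3| = 4·|-3 − w|/(3·|w|) = 4|w + 3|/(3|w|).
Require δ ≤ 3/2 so that |w| > 3 − 3/2 = 3/2, hence 3|w| > 9/2.
Then |4/w + 4/3| < 4|w + 3|/(9/2), which is < ε when |w + 3| < (9/8)ε.
Take δ = min(3/2, (9/8)ε). Then 0 < |w + 3| < δ gives both |w + 3| < 3/2 and |w + 3| < (9/8)ε, so |4/w + 4/3| < ε.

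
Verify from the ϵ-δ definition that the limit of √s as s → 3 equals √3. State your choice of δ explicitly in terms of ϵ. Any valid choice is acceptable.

Suppose ϵ > 0. We want δ > 0 such that 0 < |s − 3| < δ implies |√s − √3| < ϵ.
Multiplying by the conjugate, |√s − √3| = |s − 3|/(√s + √3).
Restrict δ ≤ 3 so that |s − 3| < 3 forces s > 0, and then √s + √3 > √3.
Hence |√s − √3| < |s − 3|/√3, which is < ϵ once |s − 3| < √3·ϵ.
Take δ = min(3, √3·ϵ). If 0 < |s − 3| < δ then s > 0 and |√s − √3| < |s − 3|/√3 < ϵ.

δ = min(3, √3·ϵ)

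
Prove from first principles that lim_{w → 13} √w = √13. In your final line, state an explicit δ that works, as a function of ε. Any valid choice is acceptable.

δ = min(13, √13·ε)

Let ε > 0. We want δ > 0 such that 0 < |w − 13| < δ implies |√w − √13| < ε.
Rationalise: √w − √13 = (w − 13)/(√w + √13), so |√w − √13| = |w − 13|/(√w + √13).
Restrict δ ≤ 13 so that |w − 13| < 13 forces w > 0, and then √w + √13 > √13.
Hence |√w − √13| < |w − 13|/√13, which is < ε once |w − 13| < √13·ε.
Take δ = min(13, √13·ε). If 0 < |w − 13| < δ then w > 0 and |√w − √13| < |w − 13|/√13 < ε.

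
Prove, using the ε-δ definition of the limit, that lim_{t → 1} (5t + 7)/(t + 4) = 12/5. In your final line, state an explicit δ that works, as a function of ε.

δ = min(5/2, (25/26)ε)

Let ε > 0. We want δ > 0 with 0 < |t − 1| < δ ⇒ |(5t + 7)/(t + 4) − (12/5)| < ε.
Combining over a common denominator, (5t + 7)/(t + 4) − (12/5) = [(5t + 7)·5 − 12·(t + 4)] / [5·(t + 4)] = 13(t − 1) / (5(t + 4)).
So |(5t + 7)/(t + 4) − (12/5)| = 13|t − 1| / (5·|t + 4|).
Require δ ≤ 5/2, so |t + 4| ≥ |5| − |t − 1| > 5 − 5/2 = 5/2.
Hence |(5t + 7)/(t + 4) − (12/5)| < 13|t − 1|/(5·(5/2)) = (26/25)|t − 1|, which is < ε once |t − 1| < (25/26)ε.
Take δ = min(5/2, (25/26)ε). Then 0 < |t − 1| < δ forces both bounds, so |(5t + 7)/(t + 4) − (12/5)| < ε.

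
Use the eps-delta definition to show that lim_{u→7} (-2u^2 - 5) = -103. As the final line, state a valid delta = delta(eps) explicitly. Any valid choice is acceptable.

delta = min(1, eps/30)

Let eps > 0 be given. We want delta > 0 such that 0 < |u − 7| < delta implies |(-2u^2 - 5) + 103| < eps.
(-2u^2 - 5) + 103 = -2u^2 + 98 = (u − 7)(-2u - 14).
So |(-2u^2 - 5) + 103| = |u − 7|·|-2u - 14|.
Assume first that |u − 7| < 1, so |u| < 8. Then |-2u - 14| ≤ 2·8 + 14 = 30.
Hence |(-2u^2 - 5) + 103| ≤ 30|u − 7| < eps provided |u − 7| < eps/30.
Take delta = min(1, eps/30). Then 0 < |u − 7| < delta gives both |u − 7| < 1 and |u − 7| < eps/30, so |(-2u^2 - 5) + 103| < eps.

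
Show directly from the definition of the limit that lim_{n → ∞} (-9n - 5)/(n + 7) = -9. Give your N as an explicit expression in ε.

N = 58/ε

Let ε > 0. For n ≥ 1, |(-9n - 5)/(n + 7) + 9| = |58|/((n + 7)) = 58/((n + 7)).
Since n + 7 ≥ n for n ≥ 1, this is ≤ 58/(n) = 58/n.
So |(-9n - 5)/(n + 7) + 9| < ε whenever n > 58/ε.
Take N = 58/ε. If n > N then |(-9n - 5)/(n + 7) + 9| ≤ 58/n < ε.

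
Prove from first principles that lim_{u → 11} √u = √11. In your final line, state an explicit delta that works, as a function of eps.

delta = min(11, √11·eps)

Fix eps > 0. We want delta > 0 such that 0 < |u − 11| < delta implies |√u − √11| < eps.
Rationalise: √u − √11 = (u − 11)/(√u + √11), so |√u − √11| = |u − 11|/(√u + √11).
Restrict delta ≤ 11 so that |u − 11| < 11 forces u > 0, and then √u + √11 > √11.
Hence |√u − √11| < |u − 11|/√11, which is < eps once |u − 11| < √11·eps.
Take delta = min(11, √11·eps). If 0 < |u − 11| < delta then u > 0 and |√u − √11| < |u − 11|/√11 < eps.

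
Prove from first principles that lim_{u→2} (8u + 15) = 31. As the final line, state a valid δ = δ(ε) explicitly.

δ = ε/8

Suppose ε > 0. We need δ > 0 so that 0 < |u − 2| < δ implies |(8u + 15) − 31| < ε.
|(8u + 15) − 31| = |8u - 16| = 8|u − 2|.
Thus it suffices that |u − 2| < ε/8.
Take δ = ε/8. If 0 < |u − 2| < δ then |(8u + 15) − 31| = 8|u − 2| < 8·(ε/8) = ε.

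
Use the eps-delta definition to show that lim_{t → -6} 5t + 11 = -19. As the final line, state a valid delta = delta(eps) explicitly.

delta = eps/5

Fix eps > 0. We need delta > 0 so that 0 < |t + 6| < delta implies |(5t + 11) + 19| < eps.
Since (5t + 11) + 19 = 5(t + 6), we have |(5t + 11) + 19| = 5|t + 6|.
Thus it suffices that |t + 6| < eps/5.
Choosing delta = eps/5 gives |(5t + 11) + 19| = 5|t + 6| < eps whenever |t + 6| < delta.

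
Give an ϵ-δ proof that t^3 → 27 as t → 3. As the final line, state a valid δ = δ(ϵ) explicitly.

δ = min(2, ϵ/49)

Fix ϵ > 0. We seek δ > 0 with 0 < |t − 3| < δ ⇒ |t^3 − 27| < ϵ.
Factor: t^3 − 27 = (t − 3)(t^2 + 3t + 9), so |t^3 − 27| = |t − 3|·|t^2 + 3t + 9|.
Impose δ ≤ 2 so that |t| < 5; then |t^2 + 3t + 9| ≤ 49.
Hence |t^3 − 27| ≤ 49|t − 3|, which is < ϵ once |t − 3| < ϵ/49.
Take δ = min(2, ϵ/49). If 0 < |t − 3| < δ then both bounds hold and |t^3 − 27| ≤ 49|t − 3| < 49·(ϵ/49) = ϵ.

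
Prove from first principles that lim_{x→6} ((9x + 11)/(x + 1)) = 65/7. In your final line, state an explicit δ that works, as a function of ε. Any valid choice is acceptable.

Let ε > 0. We want δ > 0 with 0 < |x − 6| < δ ⇒ |(9x + 11)/(x + 1) − (65/7)| < ε.
Combining over a common denominator, (9x + 11)/(x + 1) − (65/7) = [(9x + 11)·7 − 65·(x + 1)] / [7·(x + 1)] = -2(x − 6) / (7(x + 1)).
So |(9x + 11)/(x + 1) − (65/7)| = 2|x − 6| / (7·|x + 1|).
Restrict δ ≤ 7/2. Then |x − 6| < 7/2 gives |x + 1| = |(x − 6) + 7| ≥ 7 − 7/2 = 7/2.
Hence |(9x + 11)/(x + 1) − (65/7)| < 2|x − 6|/(7·(7/2)) = (4/49)|x − 6|, which is < ε once |x − 6| < (49/4)ε.
Take δ = min(7/2, (49/4)ε). Then 0 < |x − 6| < δ forces both bounds, so |(9x + 11)/(x + 1) − (65/7)| < ε.

δ = min(7/2, (49/4)ε)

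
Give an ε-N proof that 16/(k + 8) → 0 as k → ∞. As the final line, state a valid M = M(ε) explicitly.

Let ε > 0. For k ≥ 1, |16/(k + 8) − 0| = 16/(k + 8) ≤ 16/k.
We need 16/k < ε, i.e. k > 16/ε.
Take M = 16/ε. If k > M then |16/(k + 8)| ≤ 16/k < ε.

M = 16/ε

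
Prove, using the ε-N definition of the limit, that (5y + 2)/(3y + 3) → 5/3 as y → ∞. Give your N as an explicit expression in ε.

N = 1/ε

Let ε > 0. We seek N > 0 such that y > N implies |(5y + 2)/(3y + 3) − (5/3)| < ε.
(5y + 2)/(3y + 3) − (5/3) = (3(5y + 2) − 5(3y + 3)) / (3(3y + 3)) = -9/(3(3y + 3)).
For y > 0 we have 3y + 3 > 3y, so |(5y + 2)/(3y + 3) − (5/3)| = 9/(3(3y + 3)) < 9/(3·3y) = 1/y.
Thus |(5y + 2)/(3y + 3) − (5/3)| < ε whenever y > 1/ε.
Take N = 1/ε. If y > N then |(5y + 2)/(3y + 3) − (5/3)| < 1/y < ε.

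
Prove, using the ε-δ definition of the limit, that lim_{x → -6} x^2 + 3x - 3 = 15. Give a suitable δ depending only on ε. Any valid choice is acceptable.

Let ε > 0 be given. We want δ > 0 such that 0 < |x + 6| < δ implies |(x^2 + 3x - 3) − 15| < ε.
(x^2 + 3x - 3) − 15 = x^2 + 3x - 18 = (x + 6)(x - 3).
So |(x^2 + 3x - 3) − 15| = |x + 6|·|x - 3|.
Assume first that |x + 6| < 2, so |x| < 8. Then |x - 3| ≤ 8 + 3 = 11.
Hence |(x^2 + 3x - 3) − 15| ≤ 11|x + 6| < ε provided |x + 6| < ε/11.
Take δ = min(2, ε/11). Then 0 < |x + 6| < δ gives both |x + 6| < 2 and |x + 6| < ε/11, so |(x^2 + 3x - 3) − 15| < ε.

δ = min(2, ε/11)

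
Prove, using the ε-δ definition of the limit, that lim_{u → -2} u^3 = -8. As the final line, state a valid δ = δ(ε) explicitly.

δ = min(2, ε/28)

Fix ε > 0. We seek δ > 0 with 0 < |u + 2| < δ ⇒ |u^3 + 8| < ε.
Factor: u^3 + 8 = (u + 2)(u^2 - 2u + 4), so |u^3 + 8| = |u + 2|·|u^2 - 2u + 4|.
Impose δ ≤ 2 so that |u| < 4; then |u^2 - 2u + 4| ≤ 28.
Hence |u^3 + 8| ≤ 28|u + 2|, which is < ε once |u + 2| < ε/28.
Take δ = min(2, ε/28). If 0 < |u + 2| < δ then both bounds hold and |u^3 + 8| ≤ 28|u + 2| < 28·(ε/28) = ε.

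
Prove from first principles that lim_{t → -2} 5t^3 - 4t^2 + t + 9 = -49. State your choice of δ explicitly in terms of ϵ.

δ = min(1, ϵ/116)

Fix ϵ > 0. We want δ > 0 such that 0 < |t + 2| < δ implies |(5t^3 - 4t^2 + t + 9) + 49| < ϵ.
(5t^3 - 4t^2 + t + 9) + 49 = 5t^3 - 4t^2 + t + 58 = (t + 2)(5t^2 - 14t + 29).
So |(5t^3 - 4t^2 + t + 9) + 49| = |t + 2|·|5t^2 - 14t + 29|.
Assume first that |t + 2| < 1, so |t| < 3. Then |5t^2 - 14t + 29| ≤ 5·3^2 + 14·3 + 29 = 116.
Hence |(5t^3 - 4t^2 + t + 9) + 49| ≤ 116|t + 2| < ϵ provided |t + 2| < ϵ/116.
Choosing δ = min(1, ϵ/116) ensures both conditions, hence |(5t^3 - 4t^2 + t + 9) + 49| < ϵ.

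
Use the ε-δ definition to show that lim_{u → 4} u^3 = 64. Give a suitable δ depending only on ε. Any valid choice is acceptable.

Let ε > 0 be given. We seek δ > 0 with 0 < |u − 4| < δ ⇒ |u^3 − 64| < ε.
Factor: u^3 − 64 = (u − 4)(u^2 + 4u + 16), so |u^3 − 64| = |u − 4|·|u^2 + 4u + 16|.
Impose δ ≤ 1 so that |u| < 5; then |u^2 + 4u + 16| ≤ 61.
Hence |u^3 − 64| ≤ 61|u − 4|, which is < ε once |u − 4| < ε/61.
Take δ = min(1, ε/61). If 0 < |u − 4| < δ then both bounds hold and |u^3 − 64| ≤ 61|u − 4| < 61·(ε/61) = ε.

δ = min(1, ε/61)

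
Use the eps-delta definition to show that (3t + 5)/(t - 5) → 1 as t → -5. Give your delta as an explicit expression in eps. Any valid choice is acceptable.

Let eps > 0. We want delta > 0 with 0 < |t + 5| < delta ⇒ |(3t + 5)/(t - 5) − 1| < eps.
Combining over a common denominator, (3t + 5)/(t - 5) − 1 = [(3t + 5)·(-10) − (-10)·(t - 5)] / [(-10)·(t - 5)] = -20(t + 5) / ((-10)(t - 5)).
So |(3t + 5)/(t - 5) − 1| = 20|t + 5| / (10·|t − 5|).
Restrict delta ≤ 5. Then |t + 5| < 5 gives |t − 5| = |(t + 5) + (-10)| ≥ 10 − 5 = 5.
Hence |(3t + 5)/(t - 5) − 1| < 20|t + 5|/(10·5) = (2/5)|t + 5|, which is < eps once |t + 5| < (5/2)eps.
Take delta = min(5, (5/2)eps). Then 0 < |t + 5| < delta forces both bounds, so |(3t + 5)/(t - 5) − 1| < eps.

delta = min(5, (5/2)eps)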